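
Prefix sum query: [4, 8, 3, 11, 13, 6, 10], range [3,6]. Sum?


Prefix sums: [0, 4, 12, 15, 26, 39, 45, 55]
Sum[3..6] = prefix[7] - prefix[3] = 55 - 15 = 40


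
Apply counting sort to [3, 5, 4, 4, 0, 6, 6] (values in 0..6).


Count array: [1, 0, 0, 1, 2, 1, 2]
Reconstruct: [0, 3, 4, 4, 5, 6, 6]


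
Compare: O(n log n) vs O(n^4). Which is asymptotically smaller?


linearithmic grows slower than quartic
O(n log n) is asymptotically smaller; O(n^4) grows faster


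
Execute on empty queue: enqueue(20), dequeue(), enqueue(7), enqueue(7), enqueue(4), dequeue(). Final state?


enqueue(20) -> [20]
dequeue() returns 20 -> []
enqueue(7) -> [7]
enqueue(7) -> [7, 7]
enqueue(4) -> [7, 7, 4]
dequeue() returns 7 -> [7, 4]
Final queue (front to back): [7, 4]


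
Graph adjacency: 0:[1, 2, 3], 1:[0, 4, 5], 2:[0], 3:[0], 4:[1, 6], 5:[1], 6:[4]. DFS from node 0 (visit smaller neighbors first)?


DFS stack-based: start with [0]
Visit order: [0, 1, 4, 6, 5, 2, 3]


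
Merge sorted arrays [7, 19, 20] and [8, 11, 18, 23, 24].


Compare heads, take smaller each step.
Merged: [7, 8, 11, 18, 19, 20, 23, 24]


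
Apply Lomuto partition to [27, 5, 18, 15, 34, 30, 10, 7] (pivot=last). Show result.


Elements <= 7 go left of pivot.
Result: [5, 7, 18, 15, 34, 30, 10, 27], pivot at index 1


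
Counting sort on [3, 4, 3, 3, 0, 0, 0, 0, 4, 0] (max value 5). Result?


Count array: [5, 0, 0, 3, 2, 0]
Reconstruct: [0, 0, 0, 0, 0, 3, 3, 3, 4, 4]


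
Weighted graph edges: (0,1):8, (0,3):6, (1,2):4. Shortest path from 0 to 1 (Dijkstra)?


Dijkstra from 0:
Distances: {0: 0, 1: 8, 2: 12, 3: 6}
Shortest distance to 1 = 8, path = [0, 1]


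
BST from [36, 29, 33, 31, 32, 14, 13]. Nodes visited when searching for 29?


BST root = 36
Search for 29: compare at each node
Path: [36, 29]


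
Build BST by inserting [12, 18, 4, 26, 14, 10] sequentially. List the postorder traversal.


Root = 12; build tree by BST insertion.
Postorder traversal: [10, 4, 14, 26, 18, 12]


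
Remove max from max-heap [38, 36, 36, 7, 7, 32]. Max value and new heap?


Max = 38
Replace root with last, heapify down
Resulting heap: [36, 32, 36, 7, 7]


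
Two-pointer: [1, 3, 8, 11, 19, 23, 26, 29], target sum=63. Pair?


Two pointers: lo=0, hi=7
No pair sums to 63


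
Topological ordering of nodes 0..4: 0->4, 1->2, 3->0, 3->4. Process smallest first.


Kahn's algorithm, process smallest node first
Order: [1, 2, 3, 0, 4]


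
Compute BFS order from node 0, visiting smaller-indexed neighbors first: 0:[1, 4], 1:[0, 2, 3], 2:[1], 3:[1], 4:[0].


BFS queue: start with [0]
Visit order: [0, 1, 4, 2, 3]


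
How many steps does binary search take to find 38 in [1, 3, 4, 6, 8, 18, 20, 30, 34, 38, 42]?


Search for 38:
[0,10] mid=5 arr[5]=18
[6,10] mid=8 arr[8]=34
[9,10] mid=9 arr[9]=38
Total: 3 comparisons


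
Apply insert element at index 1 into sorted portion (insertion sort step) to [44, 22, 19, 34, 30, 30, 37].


After one pass: [22, 44, 19, 34, 30, 30, 37]


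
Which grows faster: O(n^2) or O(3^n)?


quadratic grows slower than exponential (base 3)
O(n^2) is asymptotically smaller; O(3^n) grows faster


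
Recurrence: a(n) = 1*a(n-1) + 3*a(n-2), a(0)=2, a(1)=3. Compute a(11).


Build bottom-up:
...a(9)=2826, a(10)=6525, a(11)=1*6525+3*2826=15003


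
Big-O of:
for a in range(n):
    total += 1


Per nesting level: O(n) = O(n)
Complexity: O(n)


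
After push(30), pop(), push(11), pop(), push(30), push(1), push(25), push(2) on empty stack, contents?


push(30) -> [30]
pop() returns 30 -> []
push(11) -> [11]
pop() returns 11 -> []
push(30) -> [30]
push(1) -> [30, 1]
push(25) -> [30, 1, 25]
push(2) -> [30, 1, 25, 2]
Final stack (bottom to top): [30, 1, 25, 2]


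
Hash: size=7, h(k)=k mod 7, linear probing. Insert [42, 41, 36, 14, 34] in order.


Insertions: 42->slot 0; 41->slot 6; 36->slot 1; 14->slot 2; 34->slot 3
Table: [42, 36, 14, 34, None, None, 41]


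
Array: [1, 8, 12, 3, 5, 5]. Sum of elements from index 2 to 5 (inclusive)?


Prefix sums: [0, 1, 9, 21, 24, 29, 34]
Sum[2..5] = prefix[6] - prefix[2] = 34 - 9 = 25


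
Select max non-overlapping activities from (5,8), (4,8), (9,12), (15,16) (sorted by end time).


Greedy: pick earliest-ending, then skip overlaps.
Selected (3 activities): [(5, 8), (9, 12), (15, 16)]


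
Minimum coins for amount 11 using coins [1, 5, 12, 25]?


dp[0]=0; dp[i]=1+min(dp[i-c] for c in coins)
...dp[6]=2, dp[7]=3, dp[8]=4, dp[9]=5, dp[10]=2, dp[11]=3
Minimum coins for 11 = 3


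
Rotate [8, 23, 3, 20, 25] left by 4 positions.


Left rotate by 4: [25, 8, 23, 3, 20]


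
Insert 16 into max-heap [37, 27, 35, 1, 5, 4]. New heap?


Append 16: [37, 27, 35, 1, 5, 4, 16]
Bubble up: no swaps needed
Result: [37, 27, 35, 1, 5, 4, 16]


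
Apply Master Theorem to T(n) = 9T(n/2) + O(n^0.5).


a=9, b=2, c=0.5. log_2(9)=3.170 > c=0.5. Case 1: O(n^log_b(a)) = O(n^3.170)
Complexity: O(n^3.170)


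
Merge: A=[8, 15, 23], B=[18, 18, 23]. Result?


Compare heads, take smaller each step.
Merged: [8, 15, 18, 18, 23, 23]


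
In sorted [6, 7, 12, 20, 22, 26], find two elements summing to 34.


Two pointers: lo=0, hi=5
Found pair: (12, 22) summing to 34


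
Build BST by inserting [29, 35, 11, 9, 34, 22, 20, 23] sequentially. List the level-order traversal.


Root = 29; build tree by BST insertion.
Level-Order traversal: [29, 11, 35, 9, 22, 34, 20, 23]


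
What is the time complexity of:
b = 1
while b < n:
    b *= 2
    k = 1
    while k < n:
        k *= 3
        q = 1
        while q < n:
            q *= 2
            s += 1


Per nesting level: O(log n) * O(log n) * O(log n) = O((log n)^3)
Complexity: O((log n)^3)


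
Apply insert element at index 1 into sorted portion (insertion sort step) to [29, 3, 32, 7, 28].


After one pass: [3, 29, 32, 7, 28]


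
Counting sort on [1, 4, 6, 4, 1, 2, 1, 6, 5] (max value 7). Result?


Count array: [0, 3, 1, 0, 2, 1, 2, 0]
Reconstruct: [1, 1, 1, 2, 4, 4, 5, 6, 6]


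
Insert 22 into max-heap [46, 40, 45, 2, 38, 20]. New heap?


Append 22: [46, 40, 45, 2, 38, 20, 22]
Bubble up: no swaps needed
Result: [46, 40, 45, 2, 38, 20, 22]


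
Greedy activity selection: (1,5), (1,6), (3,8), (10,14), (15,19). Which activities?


Greedy: pick earliest-ending, then skip overlaps.
Selected (3 activities): [(1, 5), (10, 14), (15, 19)]


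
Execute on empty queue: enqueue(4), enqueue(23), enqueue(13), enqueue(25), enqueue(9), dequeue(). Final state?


enqueue(4) -> [4]
enqueue(23) -> [4, 23]
enqueue(13) -> [4, 23, 13]
enqueue(25) -> [4, 23, 13, 25]
enqueue(9) -> [4, 23, 13, 25, 9]
dequeue() returns 4 -> [23, 13, 25, 9]
Final queue (front to back): [23, 13, 25, 9]


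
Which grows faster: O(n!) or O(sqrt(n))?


sublinear grows slower than factorial
O(sqrt(n)) is asymptotically smaller; O(n!) grows faster


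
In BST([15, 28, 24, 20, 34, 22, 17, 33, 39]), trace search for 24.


BST root = 15
Search for 24: compare at each node
Path: [15, 28, 24]


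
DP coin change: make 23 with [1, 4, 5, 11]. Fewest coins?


dp[0]=0; dp[i]=1+min(dp[i-c] for c in coins)
...dp[18]=4, dp[19]=3, dp[20]=3, dp[21]=3, dp[22]=2, dp[23]=3
Minimum coins for 23 = 3


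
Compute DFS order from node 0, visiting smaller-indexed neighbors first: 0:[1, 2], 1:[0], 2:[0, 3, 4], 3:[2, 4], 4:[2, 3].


DFS stack-based: start with [0]
Visit order: [0, 1, 2, 3, 4]


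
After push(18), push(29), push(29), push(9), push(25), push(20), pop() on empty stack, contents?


push(18) -> [18]
push(29) -> [18, 29]
push(29) -> [18, 29, 29]
push(9) -> [18, 29, 29, 9]
push(25) -> [18, 29, 29, 9, 25]
push(20) -> [18, 29, 29, 9, 25, 20]
pop() returns 20 -> [18, 29, 29, 9, 25]
Final stack (bottom to top): [18, 29, 29, 9, 25]


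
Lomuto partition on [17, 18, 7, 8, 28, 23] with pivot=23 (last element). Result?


Elements <= 23 go left of pivot.
Result: [17, 18, 7, 8, 23, 28], pivot at index 4


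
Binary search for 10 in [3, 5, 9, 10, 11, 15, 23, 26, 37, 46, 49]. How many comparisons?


Search for 10:
[0,10] mid=5 arr[5]=15
[0,4] mid=2 arr[2]=9
[3,4] mid=3 arr[3]=10
Total: 3 comparisons


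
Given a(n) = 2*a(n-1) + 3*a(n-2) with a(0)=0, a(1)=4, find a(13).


Build bottom-up:
...a(11)=177148, a(12)=531440, a(13)=2*531440+3*177148=1594324


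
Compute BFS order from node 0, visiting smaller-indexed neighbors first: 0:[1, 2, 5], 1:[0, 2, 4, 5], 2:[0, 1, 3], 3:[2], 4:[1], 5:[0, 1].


BFS queue: start with [0]
Visit order: [0, 1, 2, 5, 4, 3]


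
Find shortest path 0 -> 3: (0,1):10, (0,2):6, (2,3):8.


Dijkstra from 0:
Distances: {0: 0, 1: 10, 2: 6, 3: 14}
Shortest distance to 3 = 14, path = [0, 2, 3]


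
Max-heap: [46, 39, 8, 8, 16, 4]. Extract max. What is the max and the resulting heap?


Max = 46
Replace root with last, heapify down
Resulting heap: [39, 16, 8, 8, 4]


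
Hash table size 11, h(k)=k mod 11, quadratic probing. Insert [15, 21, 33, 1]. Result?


Insertions: 15->slot 4; 21->slot 10; 33->slot 0; 1->slot 1
Table: [33, 1, None, None, 15, None, None, None, None, None, 21]


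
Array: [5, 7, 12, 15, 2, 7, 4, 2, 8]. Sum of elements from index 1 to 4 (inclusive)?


Prefix sums: [0, 5, 12, 24, 39, 41, 48, 52, 54, 62]
Sum[1..4] = prefix[5] - prefix[1] = 41 - 5 = 36


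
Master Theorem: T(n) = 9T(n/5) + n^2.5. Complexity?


a=9, b=5, c=2.5. log_5(9)=1.365 < c=2.5. Case 3: O(n^c) = O(n^2.500)
Complexity: O(n^2.500)


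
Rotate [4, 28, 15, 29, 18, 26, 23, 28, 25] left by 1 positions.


Left rotate by 1: [28, 15, 29, 18, 26, 23, 28, 25, 4]


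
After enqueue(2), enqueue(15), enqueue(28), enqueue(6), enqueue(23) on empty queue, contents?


enqueue(2) -> [2]
enqueue(15) -> [2, 15]
enqueue(28) -> [2, 15, 28]
enqueue(6) -> [2, 15, 28, 6]
enqueue(23) -> [2, 15, 28, 6, 23]
Final queue (front to back): [2, 15, 28, 6, 23]


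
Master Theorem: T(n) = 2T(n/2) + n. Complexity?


a=2, b=2, c=1. log_2(2)=1 = c=1. Case 2: O(n^c log n) = O(n log n)
Complexity: O(n log n)


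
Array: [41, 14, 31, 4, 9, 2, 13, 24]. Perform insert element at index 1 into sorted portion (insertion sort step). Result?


After one pass: [14, 41, 31, 4, 9, 2, 13, 24]


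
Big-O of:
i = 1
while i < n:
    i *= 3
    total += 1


Per nesting level: O(log n) = O(log n)
Complexity: O(log n)


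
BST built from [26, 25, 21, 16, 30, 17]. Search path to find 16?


BST root = 26
Search for 16: compare at each node
Path: [26, 25, 21, 16]


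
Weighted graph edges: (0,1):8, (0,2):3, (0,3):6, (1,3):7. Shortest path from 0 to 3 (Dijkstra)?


Dijkstra from 0:
Distances: {0: 0, 1: 8, 2: 3, 3: 6}
Shortest distance to 3 = 6, path = [0, 3]


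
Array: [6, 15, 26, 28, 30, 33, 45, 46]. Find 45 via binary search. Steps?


Search for 45:
[0,7] mid=3 arr[3]=28
[4,7] mid=5 arr[5]=33
[6,7] mid=6 arr[6]=45
Total: 3 comparisons


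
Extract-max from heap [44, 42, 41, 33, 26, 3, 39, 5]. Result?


Max = 44
Replace root with last, heapify down
Resulting heap: [42, 33, 41, 5, 26, 3, 39]


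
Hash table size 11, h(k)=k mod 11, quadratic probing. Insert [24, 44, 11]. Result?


Insertions: 24->slot 2; 44->slot 0; 11->slot 1
Table: [44, 11, 24, None, None, None, None, None, None, None, None]


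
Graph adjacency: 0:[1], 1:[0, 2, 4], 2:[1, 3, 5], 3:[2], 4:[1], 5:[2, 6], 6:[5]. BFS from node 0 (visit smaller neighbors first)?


BFS queue: start with [0]
Visit order: [0, 1, 2, 4, 3, 5, 6]


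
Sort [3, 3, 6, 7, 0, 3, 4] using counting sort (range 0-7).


Count array: [1, 0, 0, 3, 1, 0, 1, 1]
Reconstruct: [0, 3, 3, 3, 4, 6, 7]


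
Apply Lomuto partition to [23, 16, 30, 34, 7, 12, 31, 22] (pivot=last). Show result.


Elements <= 22 go left of pivot.
Result: [16, 7, 12, 22, 23, 30, 31, 34], pivot at index 3


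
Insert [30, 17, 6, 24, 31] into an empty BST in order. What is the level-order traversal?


Root = 30; build tree by BST insertion.
Level-Order traversal: [30, 17, 31, 6, 24]


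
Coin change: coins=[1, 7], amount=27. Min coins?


dp[0]=0; dp[i]=1+min(dp[i-c] for c in coins)
...dp[22]=4, dp[23]=5, dp[24]=6, dp[25]=7, dp[26]=8, dp[27]=9
Minimum coins for 27 = 9


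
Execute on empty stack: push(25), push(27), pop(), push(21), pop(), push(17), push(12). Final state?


push(25) -> [25]
push(27) -> [25, 27]
pop() returns 27 -> [25]
push(21) -> [25, 21]
pop() returns 21 -> [25]
push(17) -> [25, 17]
push(12) -> [25, 17, 12]
Final stack (bottom to top): [25, 17, 12]


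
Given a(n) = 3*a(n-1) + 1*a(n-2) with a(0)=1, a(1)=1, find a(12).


Build bottom-up:
...a(10)=55807, a(11)=184318, a(12)=3*184318+1*55807=608761


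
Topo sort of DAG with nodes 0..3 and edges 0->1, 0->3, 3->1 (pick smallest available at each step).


Kahn's algorithm, process smallest node first
Order: [0, 2, 3, 1]


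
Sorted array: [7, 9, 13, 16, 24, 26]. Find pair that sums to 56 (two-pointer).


Two pointers: lo=0, hi=5
No pair sums to 56


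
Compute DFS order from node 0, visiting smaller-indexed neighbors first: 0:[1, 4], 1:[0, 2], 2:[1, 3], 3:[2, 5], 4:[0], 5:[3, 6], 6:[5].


DFS stack-based: start with [0]
Visit order: [0, 1, 2, 3, 5, 6, 4]


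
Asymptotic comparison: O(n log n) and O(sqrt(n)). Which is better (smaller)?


sublinear grows slower than linearithmic
O(sqrt(n)) is asymptotically smaller; O(n log n) grows faster


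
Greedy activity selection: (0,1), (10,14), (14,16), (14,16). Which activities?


Greedy: pick earliest-ending, then skip overlaps.
Selected (3 activities): [(0, 1), (10, 14), (14, 16)]


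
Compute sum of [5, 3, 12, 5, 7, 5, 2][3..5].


Prefix sums: [0, 5, 8, 20, 25, 32, 37, 39]
Sum[3..5] = prefix[6] - prefix[3] = 37 - 20 = 17


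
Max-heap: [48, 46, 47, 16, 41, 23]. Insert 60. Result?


Append 60: [48, 46, 47, 16, 41, 23, 60]
Bubble up: swap idx 6(60) with idx 2(47); swap idx 2(60) with idx 0(48)
Result: [60, 46, 48, 16, 41, 23, 47]


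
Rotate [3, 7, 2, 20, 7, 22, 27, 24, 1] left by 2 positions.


Left rotate by 2: [2, 20, 7, 22, 27, 24, 1, 3, 7]


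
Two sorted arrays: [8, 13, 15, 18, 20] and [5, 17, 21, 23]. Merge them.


Compare heads, take smaller each step.
Merged: [5, 8, 13, 15, 17, 18, 20, 21, 23]


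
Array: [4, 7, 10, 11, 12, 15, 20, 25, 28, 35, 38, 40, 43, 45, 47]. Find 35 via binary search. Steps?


Search for 35:
[0,14] mid=7 arr[7]=25
[8,14] mid=11 arr[11]=40
[8,10] mid=9 arr[9]=35
Total: 3 comparisons


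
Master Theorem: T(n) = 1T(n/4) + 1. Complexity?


a=1, b=4, c=0. log_4(1)=0 = c=0. Case 2: O(n^c log n) = O(log n)
Complexity: O(log n)


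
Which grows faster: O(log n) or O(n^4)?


logarithmic grows slower than quartic
O(log n) is asymptotically smaller; O(n^4) grows faster


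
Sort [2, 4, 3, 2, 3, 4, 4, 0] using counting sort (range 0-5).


Count array: [1, 0, 2, 2, 3, 0]
Reconstruct: [0, 2, 2, 3, 3, 4, 4, 4]


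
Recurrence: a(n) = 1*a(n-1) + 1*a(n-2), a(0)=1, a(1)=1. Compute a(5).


Build bottom-up:
...a(3)=3, a(4)=5, a(5)=1*5+1*3=8


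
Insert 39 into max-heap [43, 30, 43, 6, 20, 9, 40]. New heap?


Append 39: [43, 30, 43, 6, 20, 9, 40, 39]
Bubble up: swap idx 7(39) with idx 3(6); swap idx 3(39) with idx 1(30)
Result: [43, 39, 43, 30, 20, 9, 40, 6]


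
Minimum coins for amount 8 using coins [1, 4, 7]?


dp[0]=0; dp[i]=1+min(dp[i-c] for c in coins)
...dp[3]=3, dp[4]=1, dp[5]=2, dp[6]=3, dp[7]=1, dp[8]=2
Minimum coins for 8 = 2


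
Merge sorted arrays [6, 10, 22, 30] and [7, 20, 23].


Compare heads, take smaller each step.
Merged: [6, 7, 10, 20, 22, 23, 30]


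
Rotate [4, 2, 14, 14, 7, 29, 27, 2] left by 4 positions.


Left rotate by 4: [7, 29, 27, 2, 4, 2, 14, 14]


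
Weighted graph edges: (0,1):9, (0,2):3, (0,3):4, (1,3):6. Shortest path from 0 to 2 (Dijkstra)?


Dijkstra from 0:
Distances: {0: 0, 1: 9, 2: 3, 3: 4}
Shortest distance to 2 = 3, path = [0, 2]


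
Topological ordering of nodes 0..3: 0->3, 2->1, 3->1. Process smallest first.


Kahn's algorithm, process smallest node first
Order: [0, 2, 3, 1]


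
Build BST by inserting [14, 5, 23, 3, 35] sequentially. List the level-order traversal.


Root = 14; build tree by BST insertion.
Level-Order traversal: [14, 5, 23, 3, 35]


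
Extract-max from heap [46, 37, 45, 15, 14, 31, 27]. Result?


Max = 46
Replace root with last, heapify down
Resulting heap: [45, 37, 31, 15, 14, 27]


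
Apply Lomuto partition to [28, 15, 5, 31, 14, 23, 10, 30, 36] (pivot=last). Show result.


Elements <= 36 go left of pivot.
Result: [28, 15, 5, 31, 14, 23, 10, 30, 36], pivot at index 8


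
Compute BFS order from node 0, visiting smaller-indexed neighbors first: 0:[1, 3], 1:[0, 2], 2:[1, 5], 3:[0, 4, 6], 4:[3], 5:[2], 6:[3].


BFS queue: start with [0]
Visit order: [0, 1, 3, 2, 4, 6, 5]


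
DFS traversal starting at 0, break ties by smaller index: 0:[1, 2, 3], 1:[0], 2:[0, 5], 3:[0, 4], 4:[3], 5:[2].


DFS stack-based: start with [0]
Visit order: [0, 1, 2, 5, 3, 4]


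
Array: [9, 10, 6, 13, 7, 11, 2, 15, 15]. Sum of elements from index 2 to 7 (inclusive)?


Prefix sums: [0, 9, 19, 25, 38, 45, 56, 58, 73, 88]
Sum[2..7] = prefix[8] - prefix[2] = 73 - 19 = 54


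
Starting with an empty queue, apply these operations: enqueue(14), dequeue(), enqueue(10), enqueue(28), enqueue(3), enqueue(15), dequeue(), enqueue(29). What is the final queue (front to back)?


enqueue(14) -> [14]
dequeue() returns 14 -> []
enqueue(10) -> [10]
enqueue(28) -> [10, 28]
enqueue(3) -> [10, 28, 3]
enqueue(15) -> [10, 28, 3, 15]
dequeue() returns 10 -> [28, 3, 15]
enqueue(29) -> [28, 3, 15, 29]
Final queue (front to back): [28, 3, 15, 29]


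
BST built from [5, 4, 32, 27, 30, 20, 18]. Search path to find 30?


BST root = 5
Search for 30: compare at each node
Path: [5, 32, 27, 30]


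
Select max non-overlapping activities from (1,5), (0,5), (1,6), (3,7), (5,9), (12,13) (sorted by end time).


Greedy: pick earliest-ending, then skip overlaps.
Selected (3 activities): [(1, 5), (5, 9), (12, 13)]


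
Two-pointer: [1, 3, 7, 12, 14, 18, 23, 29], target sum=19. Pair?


Two pointers: lo=0, hi=7
Found pair: (1, 18) summing to 19


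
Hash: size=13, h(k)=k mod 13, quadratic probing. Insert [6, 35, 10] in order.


Insertions: 6->slot 6; 35->slot 9; 10->slot 10
Table: [None, None, None, None, None, None, 6, None, None, 35, 10, None, None]


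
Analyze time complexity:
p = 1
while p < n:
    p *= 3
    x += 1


Per nesting level: O(log n) = O(log n)
Complexity: O(log n)


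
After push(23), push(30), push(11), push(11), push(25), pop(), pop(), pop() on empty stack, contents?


push(23) -> [23]
push(30) -> [23, 30]
push(11) -> [23, 30, 11]
push(11) -> [23, 30, 11, 11]
push(25) -> [23, 30, 11, 11, 25]
pop() returns 25 -> [23, 30, 11, 11]
pop() returns 11 -> [23, 30, 11]
pop() returns 11 -> [23, 30]
Final stack (bottom to top): [23, 30]


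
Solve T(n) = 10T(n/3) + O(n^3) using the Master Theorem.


a=10, b=3, c=3. log_3(10)=2.096 < c=3. Case 3: O(n^c) = O(n^3)
Complexity: O(n^3)


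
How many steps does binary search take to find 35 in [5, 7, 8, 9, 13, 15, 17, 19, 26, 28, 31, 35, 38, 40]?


Search for 35:
[0,13] mid=6 arr[6]=17
[7,13] mid=10 arr[10]=31
[11,13] mid=12 arr[12]=38
[11,11] mid=11 arr[11]=35
Total: 4 comparisons


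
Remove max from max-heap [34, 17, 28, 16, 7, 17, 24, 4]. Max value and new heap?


Max = 34
Replace root with last, heapify down
Resulting heap: [28, 17, 24, 16, 7, 17, 4]


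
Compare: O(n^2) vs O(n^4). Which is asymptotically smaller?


quadratic grows slower than quartic
O(n^2) is asymptotically smaller; O(n^4) grows faster


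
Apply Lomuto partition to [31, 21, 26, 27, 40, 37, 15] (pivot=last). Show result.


Elements <= 15 go left of pivot.
Result: [15, 21, 26, 27, 40, 37, 31], pivot at index 0


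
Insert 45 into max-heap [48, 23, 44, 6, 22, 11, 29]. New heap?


Append 45: [48, 23, 44, 6, 22, 11, 29, 45]
Bubble up: swap idx 7(45) with idx 3(6); swap idx 3(45) with idx 1(23)
Result: [48, 45, 44, 23, 22, 11, 29, 6]


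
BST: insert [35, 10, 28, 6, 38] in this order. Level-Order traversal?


Root = 35; build tree by BST insertion.
Level-Order traversal: [35, 10, 38, 6, 28]


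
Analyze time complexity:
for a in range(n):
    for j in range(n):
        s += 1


Per nesting level: O(n) * O(n) = O(n^2)
Complexity: O(n^2)


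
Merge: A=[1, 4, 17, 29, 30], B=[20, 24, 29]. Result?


Compare heads, take smaller each step.
Merged: [1, 4, 17, 20, 24, 29, 29, 30]


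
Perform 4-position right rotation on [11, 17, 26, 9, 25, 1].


Right rotate by 4: [26, 9, 25, 1, 11, 17]


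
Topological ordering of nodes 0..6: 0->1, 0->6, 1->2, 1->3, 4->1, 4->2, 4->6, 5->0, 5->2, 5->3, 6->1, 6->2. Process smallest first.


Kahn's algorithm, process smallest node first
Order: [4, 5, 0, 6, 1, 2, 3]


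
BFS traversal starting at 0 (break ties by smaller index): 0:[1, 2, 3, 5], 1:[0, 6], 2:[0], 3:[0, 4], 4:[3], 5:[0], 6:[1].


BFS queue: start with [0]
Visit order: [0, 1, 2, 3, 5, 6, 4]


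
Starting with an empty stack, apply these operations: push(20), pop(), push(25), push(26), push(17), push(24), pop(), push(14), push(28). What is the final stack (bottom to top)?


push(20) -> [20]
pop() returns 20 -> []
push(25) -> [25]
push(26) -> [25, 26]
push(17) -> [25, 26, 17]
push(24) -> [25, 26, 17, 24]
pop() returns 24 -> [25, 26, 17]
push(14) -> [25, 26, 17, 14]
push(28) -> [25, 26, 17, 14, 28]
Final stack (bottom to top): [25, 26, 17, 14, 28]


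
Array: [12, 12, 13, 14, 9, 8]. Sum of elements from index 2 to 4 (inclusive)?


Prefix sums: [0, 12, 24, 37, 51, 60, 68]
Sum[2..4] = prefix[5] - prefix[2] = 60 - 24 = 36


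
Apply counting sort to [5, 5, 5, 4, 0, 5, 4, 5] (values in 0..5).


Count array: [1, 0, 0, 0, 2, 5]
Reconstruct: [0, 4, 4, 5, 5, 5, 5, 5]


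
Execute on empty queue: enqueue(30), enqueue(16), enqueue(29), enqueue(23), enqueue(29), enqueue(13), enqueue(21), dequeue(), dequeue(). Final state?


enqueue(30) -> [30]
enqueue(16) -> [30, 16]
enqueue(29) -> [30, 16, 29]
enqueue(23) -> [30, 16, 29, 23]
enqueue(29) -> [30, 16, 29, 23, 29]
enqueue(13) -> [30, 16, 29, 23, 29, 13]
enqueue(21) -> [30, 16, 29, 23, 29, 13, 21]
dequeue() returns 30 -> [16, 29, 23, 29, 13, 21]
dequeue() returns 16 -> [29, 23, 29, 13, 21]
Final queue (front to back): [29, 23, 29, 13, 21]


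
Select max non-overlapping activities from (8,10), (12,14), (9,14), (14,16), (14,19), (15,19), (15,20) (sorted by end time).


Greedy: pick earliest-ending, then skip overlaps.
Selected (3 activities): [(8, 10), (12, 14), (14, 16)]


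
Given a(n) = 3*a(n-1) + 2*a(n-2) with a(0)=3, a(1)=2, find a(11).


Build bottom-up:
...a(9)=82400, a(10)=293472, a(11)=3*293472+2*82400=1045216


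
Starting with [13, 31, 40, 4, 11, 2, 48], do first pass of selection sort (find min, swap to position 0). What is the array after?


After one pass: [2, 31, 40, 4, 11, 13, 48]


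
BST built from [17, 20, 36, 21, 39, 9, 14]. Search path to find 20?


BST root = 17
Search for 20: compare at each node
Path: [17, 20]


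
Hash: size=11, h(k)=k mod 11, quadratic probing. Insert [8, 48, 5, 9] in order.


Insertions: 8->slot 8; 48->slot 4; 5->slot 5; 9->slot 9
Table: [None, None, None, None, 48, 5, None, None, 8, 9, None]


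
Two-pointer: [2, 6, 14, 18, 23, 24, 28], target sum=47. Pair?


Two pointers: lo=0, hi=6
Found pair: (23, 24) summing to 47


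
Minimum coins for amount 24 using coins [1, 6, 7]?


dp[0]=0; dp[i]=1+min(dp[i-c] for c in coins)
...dp[19]=3, dp[20]=3, dp[21]=3, dp[22]=4, dp[23]=5, dp[24]=4
Minimum coins for 24 = 4


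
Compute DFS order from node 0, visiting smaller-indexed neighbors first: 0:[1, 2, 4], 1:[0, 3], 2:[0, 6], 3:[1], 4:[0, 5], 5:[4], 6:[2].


DFS stack-based: start with [0]
Visit order: [0, 1, 3, 2, 6, 4, 5]


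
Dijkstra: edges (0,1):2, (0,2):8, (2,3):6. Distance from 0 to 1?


Dijkstra from 0:
Distances: {0: 0, 1: 2, 2: 8, 3: 14}
Shortest distance to 1 = 2, path = [0, 1]


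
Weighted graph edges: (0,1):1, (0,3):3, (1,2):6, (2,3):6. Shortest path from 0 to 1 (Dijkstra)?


Dijkstra from 0:
Distances: {0: 0, 1: 1, 2: 7, 3: 3}
Shortest distance to 1 = 1, path = [0, 1]


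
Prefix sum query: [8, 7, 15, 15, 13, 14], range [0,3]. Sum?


Prefix sums: [0, 8, 15, 30, 45, 58, 72]
Sum[0..3] = prefix[4] - prefix[0] = 45 - 0 = 45


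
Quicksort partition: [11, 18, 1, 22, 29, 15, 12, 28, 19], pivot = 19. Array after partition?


Elements <= 19 go left of pivot.
Result: [11, 18, 1, 15, 12, 19, 29, 28, 22], pivot at index 5


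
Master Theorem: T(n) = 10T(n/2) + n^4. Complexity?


a=10, b=2, c=4. log_2(10)=3.322 < c=4. Case 3: O(n^c) = O(n^4)
Complexity: O(n^4)


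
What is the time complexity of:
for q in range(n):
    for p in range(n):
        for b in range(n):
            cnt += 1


Per nesting level: O(n) * O(n) * O(n) = O(n^3)
Complexity: O(n^3)


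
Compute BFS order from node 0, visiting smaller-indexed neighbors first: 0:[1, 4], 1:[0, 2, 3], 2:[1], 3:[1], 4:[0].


BFS queue: start with [0]
Visit order: [0, 1, 4, 2, 3]


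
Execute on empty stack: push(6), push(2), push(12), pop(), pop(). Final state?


push(6) -> [6]
push(2) -> [6, 2]
push(12) -> [6, 2, 12]
pop() returns 12 -> [6, 2]
pop() returns 2 -> [6]
Final stack (bottom to top): [6]


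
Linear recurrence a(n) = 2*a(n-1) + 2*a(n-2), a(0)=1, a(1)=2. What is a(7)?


Build bottom-up:
...a(5)=120, a(6)=328, a(7)=2*328+2*120=896


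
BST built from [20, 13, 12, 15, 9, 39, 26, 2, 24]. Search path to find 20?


BST root = 20
Search for 20: compare at each node
Path: [20]


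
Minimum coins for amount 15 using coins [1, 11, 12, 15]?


dp[0]=0; dp[i]=1+min(dp[i-c] for c in coins)
...dp[10]=10, dp[11]=1, dp[12]=1, dp[13]=2, dp[14]=3, dp[15]=1
Minimum coins for 15 = 1


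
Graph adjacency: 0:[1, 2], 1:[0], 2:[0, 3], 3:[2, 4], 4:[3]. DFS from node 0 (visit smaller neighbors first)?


DFS stack-based: start with [0]
Visit order: [0, 1, 2, 3, 4]


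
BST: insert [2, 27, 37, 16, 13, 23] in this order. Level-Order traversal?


Root = 2; build tree by BST insertion.
Level-Order traversal: [2, 27, 16, 37, 13, 23]


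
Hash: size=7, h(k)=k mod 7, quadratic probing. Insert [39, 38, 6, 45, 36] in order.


Insertions: 39->slot 4; 38->slot 3; 6->slot 6; 45->slot 0; 36->slot 1
Table: [45, 36, None, 38, 39, None, 6]


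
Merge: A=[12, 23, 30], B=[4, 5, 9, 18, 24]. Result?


Compare heads, take smaller each step.
Merged: [4, 5, 9, 12, 18, 23, 24, 30]


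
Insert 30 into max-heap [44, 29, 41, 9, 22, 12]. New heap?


Append 30: [44, 29, 41, 9, 22, 12, 30]
Bubble up: no swaps needed
Result: [44, 29, 41, 9, 22, 12, 30]


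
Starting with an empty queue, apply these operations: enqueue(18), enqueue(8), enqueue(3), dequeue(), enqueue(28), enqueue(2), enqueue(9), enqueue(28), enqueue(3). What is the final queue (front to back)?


enqueue(18) -> [18]
enqueue(8) -> [18, 8]
enqueue(3) -> [18, 8, 3]
dequeue() returns 18 -> [8, 3]
enqueue(28) -> [8, 3, 28]
enqueue(2) -> [8, 3, 28, 2]
enqueue(9) -> [8, 3, 28, 2, 9]
enqueue(28) -> [8, 3, 28, 2, 9, 28]
enqueue(3) -> [8, 3, 28, 2, 9, 28, 3]
Final queue (front to back): [8, 3, 28, 2, 9, 28, 3]


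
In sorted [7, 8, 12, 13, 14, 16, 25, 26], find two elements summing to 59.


Two pointers: lo=0, hi=7
No pair sums to 59


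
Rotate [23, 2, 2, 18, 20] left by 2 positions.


Left rotate by 2: [2, 18, 20, 23, 2]


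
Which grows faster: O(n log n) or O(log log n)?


double-logarithmic grows slower than linearithmic
O(log log n) is asymptotically smaller; O(n log n) grows faster


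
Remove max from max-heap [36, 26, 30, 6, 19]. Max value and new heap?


Max = 36
Replace root with last, heapify down
Resulting heap: [30, 26, 19, 6]


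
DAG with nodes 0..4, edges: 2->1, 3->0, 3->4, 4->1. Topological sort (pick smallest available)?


Kahn's algorithm, process smallest node first
Order: [2, 3, 0, 4, 1]


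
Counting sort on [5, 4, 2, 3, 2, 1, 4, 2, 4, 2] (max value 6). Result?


Count array: [0, 1, 4, 1, 3, 1, 0]
Reconstruct: [1, 2, 2, 2, 2, 3, 4, 4, 4, 5]


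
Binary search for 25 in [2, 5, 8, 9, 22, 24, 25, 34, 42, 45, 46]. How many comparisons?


Search for 25:
[0,10] mid=5 arr[5]=24
[6,10] mid=8 arr[8]=42
[6,7] mid=6 arr[6]=25
Total: 3 comparisons


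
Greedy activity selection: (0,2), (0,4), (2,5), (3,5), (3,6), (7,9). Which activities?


Greedy: pick earliest-ending, then skip overlaps.
Selected (3 activities): [(0, 2), (2, 5), (7, 9)]


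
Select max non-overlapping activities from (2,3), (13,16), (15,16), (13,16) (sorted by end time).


Greedy: pick earliest-ending, then skip overlaps.
Selected (2 activities): [(2, 3), (13, 16)]


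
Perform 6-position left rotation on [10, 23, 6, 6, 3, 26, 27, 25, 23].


Left rotate by 6: [27, 25, 23, 10, 23, 6, 6, 3, 26]


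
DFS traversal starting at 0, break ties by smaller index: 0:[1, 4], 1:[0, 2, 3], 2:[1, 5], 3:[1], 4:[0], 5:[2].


DFS stack-based: start with [0]
Visit order: [0, 1, 2, 5, 3, 4]


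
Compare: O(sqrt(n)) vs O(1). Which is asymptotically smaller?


constant grows slower than sublinear
O(1) is asymptotically smaller; O(sqrt(n)) grows faster


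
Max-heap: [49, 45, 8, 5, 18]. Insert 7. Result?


Append 7: [49, 45, 8, 5, 18, 7]
Bubble up: no swaps needed
Result: [49, 45, 8, 5, 18, 7]


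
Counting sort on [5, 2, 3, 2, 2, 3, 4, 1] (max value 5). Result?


Count array: [0, 1, 3, 2, 1, 1]
Reconstruct: [1, 2, 2, 2, 3, 3, 4, 5]


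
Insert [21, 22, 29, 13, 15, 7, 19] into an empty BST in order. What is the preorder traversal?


Root = 21; build tree by BST insertion.
Preorder traversal: [21, 13, 7, 15, 19, 22, 29]


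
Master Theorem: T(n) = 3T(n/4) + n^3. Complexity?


a=3, b=4, c=3. log_4(3)=0.792 < c=3. Case 3: O(n^c) = O(n^3)
Complexity: O(n^3)


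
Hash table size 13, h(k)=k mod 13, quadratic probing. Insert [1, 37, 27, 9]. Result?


Insertions: 1->slot 1; 37->slot 11; 27->slot 2; 9->slot 9
Table: [None, 1, 27, None, None, None, None, None, None, 9, None, 37, None]


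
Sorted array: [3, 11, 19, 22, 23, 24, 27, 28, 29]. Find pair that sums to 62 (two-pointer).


Two pointers: lo=0, hi=8
No pair sums to 62


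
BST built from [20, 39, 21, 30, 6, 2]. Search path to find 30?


BST root = 20
Search for 30: compare at each node
Path: [20, 39, 21, 30]


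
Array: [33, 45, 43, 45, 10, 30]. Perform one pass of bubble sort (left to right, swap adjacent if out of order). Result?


After one pass: [33, 43, 45, 10, 30, 45]


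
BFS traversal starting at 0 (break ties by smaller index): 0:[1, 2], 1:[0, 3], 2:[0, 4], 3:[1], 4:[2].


BFS queue: start with [0]
Visit order: [0, 1, 2, 3, 4]


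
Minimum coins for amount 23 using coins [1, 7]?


dp[0]=0; dp[i]=1+min(dp[i-c] for c in coins)
...dp[18]=6, dp[19]=7, dp[20]=8, dp[21]=3, dp[22]=4, dp[23]=5
Minimum coins for 23 = 5


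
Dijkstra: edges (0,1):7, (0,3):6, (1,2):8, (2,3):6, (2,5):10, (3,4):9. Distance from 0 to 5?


Dijkstra from 0:
Distances: {0: 0, 1: 7, 2: 12, 3: 6, 4: 15, 5: 22}
Shortest distance to 5 = 22, path = [0, 3, 2, 5]


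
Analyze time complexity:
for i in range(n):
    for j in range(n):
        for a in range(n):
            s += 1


Per nesting level: O(n) * O(n) * O(n) = O(n^3)
Complexity: O(n^3)


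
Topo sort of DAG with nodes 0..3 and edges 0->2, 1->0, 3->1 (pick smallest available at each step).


Kahn's algorithm, process smallest node first
Order: [3, 1, 0, 2]


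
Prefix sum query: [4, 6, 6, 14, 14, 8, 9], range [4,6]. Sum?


Prefix sums: [0, 4, 10, 16, 30, 44, 52, 61]
Sum[4..6] = prefix[7] - prefix[4] = 61 - 30 = 31


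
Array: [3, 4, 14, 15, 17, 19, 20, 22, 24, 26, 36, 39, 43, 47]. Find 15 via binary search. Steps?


Search for 15:
[0,13] mid=6 arr[6]=20
[0,5] mid=2 arr[2]=14
[3,5] mid=4 arr[4]=17
[3,3] mid=3 arr[3]=15
Total: 4 comparisons


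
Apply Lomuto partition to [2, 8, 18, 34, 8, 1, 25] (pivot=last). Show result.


Elements <= 25 go left of pivot.
Result: [2, 8, 18, 8, 1, 25, 34], pivot at index 5


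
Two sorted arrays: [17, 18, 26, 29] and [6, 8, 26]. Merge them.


Compare heads, take smaller each step.
Merged: [6, 8, 17, 18, 26, 26, 29]


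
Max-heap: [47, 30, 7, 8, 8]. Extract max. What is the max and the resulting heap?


Max = 47
Replace root with last, heapify down
Resulting heap: [30, 8, 7, 8]


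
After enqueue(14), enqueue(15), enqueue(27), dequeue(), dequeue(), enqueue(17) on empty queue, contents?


enqueue(14) -> [14]
enqueue(15) -> [14, 15]
enqueue(27) -> [14, 15, 27]
dequeue() returns 14 -> [15, 27]
dequeue() returns 15 -> [27]
enqueue(17) -> [27, 17]
Final queue (front to back): [27, 17]


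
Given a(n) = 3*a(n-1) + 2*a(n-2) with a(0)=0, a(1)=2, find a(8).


Build bottom-up:
...a(6)=990, a(7)=3526, a(8)=3*3526+2*990=12558


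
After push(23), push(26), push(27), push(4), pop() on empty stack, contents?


push(23) -> [23]
push(26) -> [23, 26]
push(27) -> [23, 26, 27]
push(4) -> [23, 26, 27, 4]
pop() returns 4 -> [23, 26, 27]
Final stack (bottom to top): [23, 26, 27]


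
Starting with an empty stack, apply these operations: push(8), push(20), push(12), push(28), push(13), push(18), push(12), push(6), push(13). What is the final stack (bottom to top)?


push(8) -> [8]
push(20) -> [8, 20]
push(12) -> [8, 20, 12]
push(28) -> [8, 20, 12, 28]
push(13) -> [8, 20, 12, 28, 13]
push(18) -> [8, 20, 12, 28, 13, 18]
push(12) -> [8, 20, 12, 28, 13, 18, 12]
push(6) -> [8, 20, 12, 28, 13, 18, 12, 6]
push(13) -> [8, 20, 12, 28, 13, 18, 12, 6, 13]
Final stack (bottom to top): [8, 20, 12, 28, 13, 18, 12, 6, 13]


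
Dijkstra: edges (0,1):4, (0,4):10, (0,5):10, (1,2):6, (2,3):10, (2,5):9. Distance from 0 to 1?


Dijkstra from 0:
Distances: {0: 0, 1: 4, 2: 10, 3: 20, 4: 10, 5: 10}
Shortest distance to 1 = 4, path = [0, 1]


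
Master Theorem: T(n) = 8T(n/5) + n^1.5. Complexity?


a=8, b=5, c=1.5. log_5(8)=1.292 < c=1.5. Case 3: O(n^c) = O(n^1.500)
Complexity: O(n^1.500)


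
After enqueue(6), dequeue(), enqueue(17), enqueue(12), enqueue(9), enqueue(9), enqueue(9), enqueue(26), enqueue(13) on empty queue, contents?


enqueue(6) -> [6]
dequeue() returns 6 -> []
enqueue(17) -> [17]
enqueue(12) -> [17, 12]
enqueue(9) -> [17, 12, 9]
enqueue(9) -> [17, 12, 9, 9]
enqueue(9) -> [17, 12, 9, 9, 9]
enqueue(26) -> [17, 12, 9, 9, 9, 26]
enqueue(13) -> [17, 12, 9, 9, 9, 26, 13]
Final queue (front to back): [17, 12, 9, 9, 9, 26, 13]


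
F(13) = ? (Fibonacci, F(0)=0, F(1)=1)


F(n)=F(n-1)+F(n-2)
...F(11)=89, F(12)=144, F(13)=233


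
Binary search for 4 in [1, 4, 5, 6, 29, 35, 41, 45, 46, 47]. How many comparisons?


Search for 4:
[0,9] mid=4 arr[4]=29
[0,3] mid=1 arr[1]=4
Total: 2 comparisons


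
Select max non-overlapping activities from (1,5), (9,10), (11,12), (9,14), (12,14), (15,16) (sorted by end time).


Greedy: pick earliest-ending, then skip overlaps.
Selected (5 activities): [(1, 5), (9, 10), (11, 12), (12, 14), (15, 16)]


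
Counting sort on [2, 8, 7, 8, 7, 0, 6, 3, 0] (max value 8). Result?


Count array: [2, 0, 1, 1, 0, 0, 1, 2, 2]
Reconstruct: [0, 0, 2, 3, 6, 7, 7, 8, 8]


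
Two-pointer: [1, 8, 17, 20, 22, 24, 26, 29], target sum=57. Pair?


Two pointers: lo=0, hi=7
No pair sums to 57


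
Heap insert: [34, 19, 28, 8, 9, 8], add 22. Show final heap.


Append 22: [34, 19, 28, 8, 9, 8, 22]
Bubble up: no swaps needed
Result: [34, 19, 28, 8, 9, 8, 22]


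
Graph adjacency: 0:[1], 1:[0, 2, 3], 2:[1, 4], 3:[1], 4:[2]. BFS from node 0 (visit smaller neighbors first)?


BFS queue: start with [0]
Visit order: [0, 1, 2, 3, 4]


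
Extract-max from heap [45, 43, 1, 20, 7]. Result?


Max = 45
Replace root with last, heapify down
Resulting heap: [43, 20, 1, 7]


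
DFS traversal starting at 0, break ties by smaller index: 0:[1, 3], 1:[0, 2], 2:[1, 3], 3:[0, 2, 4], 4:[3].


DFS stack-based: start with [0]
Visit order: [0, 1, 2, 3, 4]


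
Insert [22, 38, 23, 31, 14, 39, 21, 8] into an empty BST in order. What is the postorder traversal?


Root = 22; build tree by BST insertion.
Postorder traversal: [8, 21, 14, 31, 23, 39, 38, 22]


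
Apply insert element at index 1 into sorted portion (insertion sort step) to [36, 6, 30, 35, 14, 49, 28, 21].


After one pass: [6, 36, 30, 35, 14, 49, 28, 21]


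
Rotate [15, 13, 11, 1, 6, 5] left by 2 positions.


Left rotate by 2: [11, 1, 6, 5, 15, 13]


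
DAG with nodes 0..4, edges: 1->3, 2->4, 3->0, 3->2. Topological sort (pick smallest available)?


Kahn's algorithm, process smallest node first
Order: [1, 3, 0, 2, 4]


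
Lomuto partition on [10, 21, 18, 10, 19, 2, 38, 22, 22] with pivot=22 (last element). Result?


Elements <= 22 go left of pivot.
Result: [10, 21, 18, 10, 19, 2, 22, 22, 38], pivot at index 7


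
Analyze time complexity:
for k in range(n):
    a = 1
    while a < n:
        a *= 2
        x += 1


Per nesting level: O(n) * O(log n) = O(n log n)
Complexity: O(n log n)


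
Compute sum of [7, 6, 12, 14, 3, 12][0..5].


Prefix sums: [0, 7, 13, 25, 39, 42, 54]
Sum[0..5] = prefix[6] - prefix[0] = 54 - 0 = 54


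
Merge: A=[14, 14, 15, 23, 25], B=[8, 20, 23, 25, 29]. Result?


Compare heads, take smaller each step.
Merged: [8, 14, 14, 15, 20, 23, 23, 25, 25, 29]


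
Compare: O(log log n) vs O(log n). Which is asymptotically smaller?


double-logarithmic grows slower than logarithmic
O(log log n) is asymptotically smaller; O(log n) grows faster


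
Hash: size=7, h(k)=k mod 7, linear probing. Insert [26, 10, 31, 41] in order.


Insertions: 26->slot 5; 10->slot 3; 31->slot 4; 41->slot 6
Table: [None, None, None, 10, 31, 26, 41]


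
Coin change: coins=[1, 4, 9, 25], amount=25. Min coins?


dp[0]=0; dp[i]=1+min(dp[i-c] for c in coins)
...dp[20]=4, dp[21]=4, dp[22]=3, dp[23]=4, dp[24]=5, dp[25]=1
Minimum coins for 25 = 1


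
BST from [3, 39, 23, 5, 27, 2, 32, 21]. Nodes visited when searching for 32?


BST root = 3
Search for 32: compare at each node
Path: [3, 39, 23, 27, 32]


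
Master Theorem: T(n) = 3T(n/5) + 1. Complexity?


a=3, b=5, c=0. log_5(3)=0.683 > c=0. Case 1: O(n^log_b(a)) = O(n^0.683)
Complexity: O(n^0.683)


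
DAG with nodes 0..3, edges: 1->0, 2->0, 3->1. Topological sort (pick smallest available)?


Kahn's algorithm, process smallest node first
Order: [2, 3, 1, 0]


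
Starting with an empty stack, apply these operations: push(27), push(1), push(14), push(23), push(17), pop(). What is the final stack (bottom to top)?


push(27) -> [27]
push(1) -> [27, 1]
push(14) -> [27, 1, 14]
push(23) -> [27, 1, 14, 23]
push(17) -> [27, 1, 14, 23, 17]
pop() returns 17 -> [27, 1, 14, 23]
Final stack (bottom to top): [27, 1, 14, 23]


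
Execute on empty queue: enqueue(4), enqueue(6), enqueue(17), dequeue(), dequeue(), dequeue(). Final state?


enqueue(4) -> [4]
enqueue(6) -> [4, 6]
enqueue(17) -> [4, 6, 17]
dequeue() returns 4 -> [6, 17]
dequeue() returns 6 -> [17]
dequeue() returns 17 -> []
Final queue (front to back): []


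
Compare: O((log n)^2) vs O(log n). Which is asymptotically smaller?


logarithmic grows slower than polylogarithmic
O(log n) is asymptotically smaller; O((log n)^2) grows faster


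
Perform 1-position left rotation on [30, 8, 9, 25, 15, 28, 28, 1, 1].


Left rotate by 1: [8, 9, 25, 15, 28, 28, 1, 1, 30]
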